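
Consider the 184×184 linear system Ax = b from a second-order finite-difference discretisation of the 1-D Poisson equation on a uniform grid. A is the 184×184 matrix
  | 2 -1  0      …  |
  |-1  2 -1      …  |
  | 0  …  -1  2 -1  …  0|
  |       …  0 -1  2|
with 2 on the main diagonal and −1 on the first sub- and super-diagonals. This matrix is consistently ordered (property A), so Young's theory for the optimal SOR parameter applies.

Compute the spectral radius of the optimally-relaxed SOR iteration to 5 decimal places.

ρ_SOR = 0.96661

½·tridiag(1,0,1) at n=184: λ_k = cos(kπ/185); max |λ| at k=1 ⇒ ρ_J = cos(π/185) ≈ 0.99986.
1 − cos²(π/185) = sin²(π/185) ⇒ √(1−ρ_J²) = sin(π/185) = 0.016981.
Then 2/(1+√(1−ρ_J²)) = 2/(1+0.016981); ω* = 2/1.016981 = 1.96661.
and ρ(B_{ω*}) = 1.96661 − 1 = 0.96661.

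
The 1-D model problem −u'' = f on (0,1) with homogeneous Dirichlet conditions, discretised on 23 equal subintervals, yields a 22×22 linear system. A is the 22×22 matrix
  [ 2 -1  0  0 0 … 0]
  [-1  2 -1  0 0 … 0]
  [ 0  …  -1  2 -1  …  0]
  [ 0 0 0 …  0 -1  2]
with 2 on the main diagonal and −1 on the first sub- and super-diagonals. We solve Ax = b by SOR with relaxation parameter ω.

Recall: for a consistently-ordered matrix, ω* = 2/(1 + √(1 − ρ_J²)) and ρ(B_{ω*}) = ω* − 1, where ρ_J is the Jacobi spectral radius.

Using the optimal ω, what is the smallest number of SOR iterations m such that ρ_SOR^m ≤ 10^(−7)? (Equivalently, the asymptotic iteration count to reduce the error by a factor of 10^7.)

m = 59

B_J for the 22×22 system has eigenvalues cos(kπ/23); ρ_J = cos(π/23) = 0.9906859.
root = sin(π/23) = 0.1361666  (since 1−cos² = sin²).
ω* = 2/(1 + 0.1361666) = 2/1.1361666 = 1.7603052.
ρ(B_{ω*}) = ω*−1 = 0.7603052
Need (0.7603052)^m ≤ 10^(−7): m ≥ 7·ln10/|ln 0.7603052| = 16.1181/0.274035 = 58.818 ⇒ m = 59.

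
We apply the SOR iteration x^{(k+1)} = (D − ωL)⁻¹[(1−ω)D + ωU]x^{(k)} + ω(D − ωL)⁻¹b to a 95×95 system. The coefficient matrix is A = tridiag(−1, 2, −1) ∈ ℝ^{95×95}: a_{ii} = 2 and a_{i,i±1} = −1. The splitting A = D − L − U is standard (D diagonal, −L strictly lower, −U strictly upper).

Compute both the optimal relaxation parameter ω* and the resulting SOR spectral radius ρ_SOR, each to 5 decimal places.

½·tridiag(1,0,1) at n=95: λ_k = cos(kπ/96); max |λ| at k=1 ⇒ ρ_J = cos(π/96) ≈ 0.99946.
1 − cos²(π/96) = sin²(π/96) ⇒ √(1−ρ_J²) = sin(π/96) = 0.032719.
ω* = 2/(1 + 0.032719) = 2/1.032719 = 1.93664.
ρ_SOR = ω* − 1 ≈ 0.93664.

ω* = 1.93664, ρ_SOR = 0.93664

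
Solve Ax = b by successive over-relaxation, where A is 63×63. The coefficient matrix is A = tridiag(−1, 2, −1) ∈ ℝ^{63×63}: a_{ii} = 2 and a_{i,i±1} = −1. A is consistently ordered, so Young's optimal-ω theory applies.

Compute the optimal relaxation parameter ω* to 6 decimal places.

ω* = 1.906455

n=63: λ(B_J) = 1 − λ(A)/2 = cos(kπ/64); k=1 gives ρ_J = 0.998795.
root = sin(π/64) = 0.0490677  (since 1−cos² = sin²).
Then 2/(1+√(1−ρ_J²)) = 2/(1+0.0490677); ω* = 2/1.0490677 = 1.906455.
Hence ρ(B_{ω*}) = 1.906455 − 1 = 0.906455.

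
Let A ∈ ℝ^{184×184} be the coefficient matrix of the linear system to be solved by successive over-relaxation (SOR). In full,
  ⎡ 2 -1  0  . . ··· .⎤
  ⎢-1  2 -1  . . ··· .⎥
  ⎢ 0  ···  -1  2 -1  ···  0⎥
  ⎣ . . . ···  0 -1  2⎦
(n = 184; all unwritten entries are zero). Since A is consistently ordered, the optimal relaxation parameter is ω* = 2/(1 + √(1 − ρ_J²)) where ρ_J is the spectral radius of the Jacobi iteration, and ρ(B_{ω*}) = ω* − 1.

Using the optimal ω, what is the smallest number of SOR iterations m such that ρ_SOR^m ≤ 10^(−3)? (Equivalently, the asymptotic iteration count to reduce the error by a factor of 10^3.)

m = 204

n=184: λ(B_J) = 1 − λ(A)/2 = cos(kπ/185); k=1 gives ρ_J = 0.9998558.
root = sin(π/185) = 0.0169808  (since 1−cos² = sin²).
[ω*] 2 ÷ (1 + 0.0169808) = 2 ÷ 1.0169808 = 1.9666055.
[ρ_SOR] ω* − 1 = 0.9666055.
Need (0.9666055)^m ≤ 10^(−3): m ≥ 3·ln10/|ln 0.9666055| = 6.90776/0.0339648 = 203.380 ⇒ m = 204.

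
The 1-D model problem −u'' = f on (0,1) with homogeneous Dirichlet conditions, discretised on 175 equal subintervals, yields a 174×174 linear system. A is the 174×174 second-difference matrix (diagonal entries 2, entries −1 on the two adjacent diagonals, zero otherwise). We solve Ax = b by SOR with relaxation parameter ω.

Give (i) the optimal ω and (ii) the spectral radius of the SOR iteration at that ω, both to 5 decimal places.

spectrum of D⁻¹(L+U) = {cos(kπ/175) : 1≤k≤174}; ρ_J = cos(π/175) = 0.99984.
√(1−ρ_J²) simplifies to sin(π/175) = 0.017951.
ω* = 2/(1 + 0.017951) = 2/1.017951 = 1.96473.
At ω = 1.96473 every |λ(B_ω)| = ω−1, so ρ_SOR = 0.96473.

ω* = 1.96473, ρ_SOR = 0.96473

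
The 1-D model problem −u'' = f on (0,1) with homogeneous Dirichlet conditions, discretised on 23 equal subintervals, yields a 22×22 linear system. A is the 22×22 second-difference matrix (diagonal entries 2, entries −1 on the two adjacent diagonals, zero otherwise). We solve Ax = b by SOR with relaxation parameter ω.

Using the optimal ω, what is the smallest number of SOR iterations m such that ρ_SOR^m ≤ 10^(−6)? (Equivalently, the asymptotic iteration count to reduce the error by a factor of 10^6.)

B_J for the 22×22 system has eigenvalues cos(kπ/23); ρ_J = cos(π/23) = 0.9906859.
1 − cos²(π/23) = sin²(π/23) ⇒ √(1−ρ_J²) = sin(π/23) = 0.1361666.
Then 2/(1+√(1−ρ_J²)) = 2/(1+0.1361666); ω* = 2/1.1361666 = 1.7603052.
Hence ρ(B_{ω*}) = 1.7603052 − 1 = 0.7603052.
Need (0.7603052)^m ≤ 10^(−6): m ≥ 6·ln10/|ln 0.7603052| = 13.8155/0.274035 = 50.415 ⇒ m = 51.

m = 51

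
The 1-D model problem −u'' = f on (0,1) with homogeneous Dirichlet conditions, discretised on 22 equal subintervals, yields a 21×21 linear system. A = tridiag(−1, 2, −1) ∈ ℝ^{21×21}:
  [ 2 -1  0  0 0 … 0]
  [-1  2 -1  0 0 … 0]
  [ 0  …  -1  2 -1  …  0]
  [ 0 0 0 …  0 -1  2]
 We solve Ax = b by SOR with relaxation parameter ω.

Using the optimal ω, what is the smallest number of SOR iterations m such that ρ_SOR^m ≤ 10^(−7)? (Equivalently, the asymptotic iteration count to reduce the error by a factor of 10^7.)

m = 57

ρ_J = max_k |cos(kπ/22)| = cos(π/22) = 0.9898214
√(1−ρ_J²) simplifies to sin(π/22) = 0.1423148.
Young: ω* = 2/(1+√(1−ρ_J²)) = 2/(1+0.1423148) = 2/1.1423148 = 1.7508309.
[ρ_SOR] ω* − 1 = 0.7508309.
m ≥ 7·ln10 / (−ln 0.7508309) = 56.244; smallest integer m = 57.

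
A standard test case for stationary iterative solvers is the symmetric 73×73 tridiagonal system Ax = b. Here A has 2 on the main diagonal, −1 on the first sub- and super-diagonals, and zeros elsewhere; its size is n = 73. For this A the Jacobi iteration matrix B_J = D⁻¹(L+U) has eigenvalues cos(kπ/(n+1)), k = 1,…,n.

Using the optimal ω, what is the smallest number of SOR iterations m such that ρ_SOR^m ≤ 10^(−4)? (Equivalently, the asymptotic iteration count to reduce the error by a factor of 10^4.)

m = 109

n=73: λ(B_J) = 1 − λ(A)/2 = cos(kπ/74); k=1 gives ρ_J = 0.9990990.
√(1−ρ_J²) simplifies to sin(π/74) = 0.0424412.
Young: ω* = 2/(1+√(1−ρ_J²)) = 2/(1+0.0424412) = 2/1.0424412 = 1.9185734.
ρ_SOR = ω* − 1 = 1.9185734 − 1 = 0.9185734.
4·ln10 = 9.21034; −ln(0.9185734) = 0.0849335; m = ⌈9.21034/0.0849335⌉ = ⌈108.442⌉ = 109.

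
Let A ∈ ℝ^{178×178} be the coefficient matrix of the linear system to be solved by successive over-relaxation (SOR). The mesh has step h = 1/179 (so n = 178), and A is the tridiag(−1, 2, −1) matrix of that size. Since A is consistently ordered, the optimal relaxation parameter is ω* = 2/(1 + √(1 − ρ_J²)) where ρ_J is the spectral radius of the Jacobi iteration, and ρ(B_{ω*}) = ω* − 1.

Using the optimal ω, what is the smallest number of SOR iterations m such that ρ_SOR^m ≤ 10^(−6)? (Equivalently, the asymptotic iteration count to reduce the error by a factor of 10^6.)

m = 394

½·tridiag(1,0,1) at n=178: λ_k = cos(kπ/179); max |λ| at k=1 ⇒ ρ_J = cos(π/179) ≈ 0.9998460.
root = sin(π/179) = 0.0175499  (since 1−cos² = sin²).
ω* = 2/(1 + 0.0175499) = 2/1.0175499 = 1.9655056.
At ω = 1.9655056 every |λ(B_ω)| = ω−1, so ρ_SOR = 0.9655056.
ρ_SOR^m ≤ 10^(−6) ⇔ m ≥ 6·ln10/(−ln 0.9655056) = 13.8155/0.0351034 = 393.566; m = ⌈393.566⌉ = 394.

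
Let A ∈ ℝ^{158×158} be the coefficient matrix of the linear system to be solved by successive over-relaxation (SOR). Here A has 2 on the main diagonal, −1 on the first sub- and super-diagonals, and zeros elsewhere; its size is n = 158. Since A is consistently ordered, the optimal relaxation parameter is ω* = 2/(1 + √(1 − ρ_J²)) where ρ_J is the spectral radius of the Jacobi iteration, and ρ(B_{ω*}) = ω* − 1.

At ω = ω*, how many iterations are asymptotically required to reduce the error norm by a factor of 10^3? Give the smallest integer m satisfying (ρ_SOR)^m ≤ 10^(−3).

m = 175

[ρ_J] n=158: ρ(B_J) = cos(π/(n+1)) = cos(π/159) = 0.9998048.
1 − cos²(π/159) = sin²(π/159) ⇒ √(1−ρ_J²) = sin(π/159) = 0.0197572.
ω* = 2 / (1 + 0.0197572) = 2 / 1.0197572 ≈ 1.9612512.
ρ(B_{ω*}) = ω*−1 = 0.9612512
(0.9612512)^m ≤ 10^{−3}  ⇒  m·ln(0.9612512) ≤ −3·ln10  ⇒  m ≥ 174.794  ⇒  m = 175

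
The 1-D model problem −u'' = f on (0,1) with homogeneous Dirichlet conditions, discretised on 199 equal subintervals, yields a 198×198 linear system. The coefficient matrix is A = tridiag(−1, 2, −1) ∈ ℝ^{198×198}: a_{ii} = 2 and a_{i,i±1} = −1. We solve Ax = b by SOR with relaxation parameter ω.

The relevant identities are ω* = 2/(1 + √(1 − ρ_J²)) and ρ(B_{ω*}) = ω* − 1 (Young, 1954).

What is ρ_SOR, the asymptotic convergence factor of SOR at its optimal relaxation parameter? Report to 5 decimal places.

n=198: λ(B_J) = 1 − λ(A)/2 = cos(kπ/199); k=1 gives ρ_J = 0.99988.
√(1−ρ_J²) simplifies to sin(π/199) = 0.015786.
ω* = 2/(1 + 0.015786) = 2/1.015786 = 1.96892.
ρ(B_{ω*}) = ω*−1 = 0.96892

ρ_SOR = 0.96892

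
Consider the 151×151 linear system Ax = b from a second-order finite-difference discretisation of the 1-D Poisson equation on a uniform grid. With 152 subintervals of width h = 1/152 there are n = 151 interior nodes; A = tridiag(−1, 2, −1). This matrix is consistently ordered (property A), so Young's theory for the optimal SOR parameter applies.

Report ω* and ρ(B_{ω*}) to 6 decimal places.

ω* = 1.959503, ρ_SOR = 0.959503

[ρ_J] n=151: ρ(B_J) = cos(π/(n+1)) = cos(π/152) = 0.999786.
root = sin(π/152) = 0.0206669  (since 1−cos² = sin²).
Then 2/(1+√(1−ρ_J²)) = 2/(1+0.0206669); ω* = 2/1.0206669 = 1.959503.
[ρ_SOR] ω* − 1 = 0.959503.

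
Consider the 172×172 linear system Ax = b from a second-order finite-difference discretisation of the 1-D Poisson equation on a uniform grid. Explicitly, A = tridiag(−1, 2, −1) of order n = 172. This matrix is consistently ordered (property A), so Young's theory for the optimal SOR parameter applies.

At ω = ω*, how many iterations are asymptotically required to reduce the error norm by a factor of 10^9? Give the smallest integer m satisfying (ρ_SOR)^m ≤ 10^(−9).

m = 571

n=172: λ(B_J) = 1 − λ(A)/2 = cos(kπ/173); k=1 gives ρ_J = 0.9998351.
√(1−ρ_J²) simplifies to sin(π/173) = 0.0181585.
Young: ω* = 2/(1+√(1−ρ_J²)) = 2/(1+0.0181585) = 2/1.0181585 = 1.9643307.
ρ(B_{ω*}) = ω*−1 = 0.9643307
9·ln10 = 20.7233; −ln(0.9643307) = 0.036321; m = ⌈20.7233/0.036321⌉ = ⌈570.560⌉ = 571.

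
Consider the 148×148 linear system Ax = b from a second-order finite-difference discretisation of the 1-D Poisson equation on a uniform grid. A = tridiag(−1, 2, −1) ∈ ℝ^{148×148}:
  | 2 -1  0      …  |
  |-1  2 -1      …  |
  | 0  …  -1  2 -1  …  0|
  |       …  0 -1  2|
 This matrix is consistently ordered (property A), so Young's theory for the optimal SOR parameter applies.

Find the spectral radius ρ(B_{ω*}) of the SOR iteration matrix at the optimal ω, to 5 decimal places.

ρ_SOR = 0.95870

B_J for the 148×148 system has eigenvalues cos(kπ/149); ρ_J = cos(π/149) = 0.99978.
1 − cos²(π/149) = sin²(π/149) ⇒ √(1−ρ_J²) = sin(π/149) = 0.021083.
ω* = 2 / (1 + 0.021083) = 2 / 1.021083 ≈ 1.95870.
ρ_SOR = ω* − 1 = 1.95870 − 1 = 0.95870.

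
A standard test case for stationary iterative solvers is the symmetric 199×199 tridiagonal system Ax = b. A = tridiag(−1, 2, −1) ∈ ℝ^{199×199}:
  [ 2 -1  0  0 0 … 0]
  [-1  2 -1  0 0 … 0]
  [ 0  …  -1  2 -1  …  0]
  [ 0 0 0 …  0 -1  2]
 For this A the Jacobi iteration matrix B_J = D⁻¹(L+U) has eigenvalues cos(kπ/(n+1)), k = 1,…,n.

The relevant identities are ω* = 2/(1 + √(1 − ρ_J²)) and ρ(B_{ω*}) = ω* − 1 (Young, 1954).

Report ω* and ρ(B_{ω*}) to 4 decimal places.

B_J for the 199×199 system has eigenvalues cos(kπ/200); ρ_J = cos(π/200) = 0.9999.
√(1−ρ_J²) = |sin(π/200)| = 0.01571
Young: ω* = 2/(1+√(1−ρ_J²)) = 2/(1+0.01571) = 2/1.01571 = 1.9691.
ρ_SOR = ω* − 1 = 1.9691 − 1 = 0.9691.

ω* = 1.9691, ρ_SOR = 0.9691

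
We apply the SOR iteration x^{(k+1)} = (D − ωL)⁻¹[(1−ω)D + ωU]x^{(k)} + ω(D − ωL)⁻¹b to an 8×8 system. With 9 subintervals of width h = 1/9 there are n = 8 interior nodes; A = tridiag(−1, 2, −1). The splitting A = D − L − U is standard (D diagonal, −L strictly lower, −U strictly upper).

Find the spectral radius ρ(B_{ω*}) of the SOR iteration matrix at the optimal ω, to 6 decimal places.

ρ_SOR = 0.490291

½·tridiag(1,0,1) at n=8: λ_k = cos(kπ/9); max |λ| at k=1 ⇒ ρ_J = cos(π/9) ≈ 0.939693.
1 − cos²(π/9) = sin²(π/9) ⇒ √(1−ρ_J²) = sin(π/9) = 0.3420201.
So ω* = 2/1.3420201 = 1.490291 (Young).
ρ_SOR = ω* − 1 ≈ 0.490291.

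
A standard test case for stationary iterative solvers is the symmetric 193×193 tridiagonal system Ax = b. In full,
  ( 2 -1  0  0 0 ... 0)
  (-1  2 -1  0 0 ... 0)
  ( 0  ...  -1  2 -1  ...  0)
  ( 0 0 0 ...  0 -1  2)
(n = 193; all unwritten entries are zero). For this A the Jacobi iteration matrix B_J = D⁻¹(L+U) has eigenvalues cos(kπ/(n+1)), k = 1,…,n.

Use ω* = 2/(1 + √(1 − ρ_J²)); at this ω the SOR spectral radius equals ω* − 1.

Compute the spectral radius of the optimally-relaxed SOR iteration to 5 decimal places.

n=193: λ(B_J) = 1 − λ(A)/2 = cos(kπ/194); k=1 gives ρ_J = 0.99987.
√(1−ρ_J²) simplifies to sin(π/194) = 0.016193.
Young: ω* = 2/(1+√(1−ρ_J²)) = 2/(1+0.016193) = 2/1.016193 = 1.96813.
ρ_SOR = ω* − 1 = 1.96813 − 1 = 0.96813.

ρ_SOR = 0.96813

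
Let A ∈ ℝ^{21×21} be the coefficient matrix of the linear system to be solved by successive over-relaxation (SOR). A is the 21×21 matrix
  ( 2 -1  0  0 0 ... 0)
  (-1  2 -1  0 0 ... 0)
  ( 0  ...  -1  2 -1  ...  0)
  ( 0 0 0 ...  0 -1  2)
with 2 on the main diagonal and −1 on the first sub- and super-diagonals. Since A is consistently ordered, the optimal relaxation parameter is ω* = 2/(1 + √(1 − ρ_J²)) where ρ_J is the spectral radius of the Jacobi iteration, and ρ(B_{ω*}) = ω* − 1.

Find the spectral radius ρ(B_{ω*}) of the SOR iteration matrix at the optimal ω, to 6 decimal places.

ρ_SOR = 0.750831

[ρ_J] n=21: ρ(B_J) = cos(π/(n+1)) = cos(π/22) = 0.989821.
√(1 − cos²(π/22)) = sin(π/22) ≈ 0.1423148.
ω* = 2 / (1 + 0.1423148) = 2 / 1.1423148 ≈ 1.750831.
and ρ(B_{ω*}) = 1.750831 − 1 = 0.750831.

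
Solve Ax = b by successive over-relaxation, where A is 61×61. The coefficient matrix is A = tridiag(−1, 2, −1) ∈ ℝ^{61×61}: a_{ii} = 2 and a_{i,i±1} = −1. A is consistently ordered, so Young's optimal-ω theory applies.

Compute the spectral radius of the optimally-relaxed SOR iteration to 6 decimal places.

ρ_SOR = 0.903585

With n=61, ρ(Jacobi) = cos(π/62) = 0.998717.
√(1−ρ_J²) simplifies to sin(π/62) = 0.0506492.
ω* = 2/(1 + 0.0506492) = 2/1.0506492 = 1.903585.
ρ(B_{ω*}) = ω*−1 = 0.903585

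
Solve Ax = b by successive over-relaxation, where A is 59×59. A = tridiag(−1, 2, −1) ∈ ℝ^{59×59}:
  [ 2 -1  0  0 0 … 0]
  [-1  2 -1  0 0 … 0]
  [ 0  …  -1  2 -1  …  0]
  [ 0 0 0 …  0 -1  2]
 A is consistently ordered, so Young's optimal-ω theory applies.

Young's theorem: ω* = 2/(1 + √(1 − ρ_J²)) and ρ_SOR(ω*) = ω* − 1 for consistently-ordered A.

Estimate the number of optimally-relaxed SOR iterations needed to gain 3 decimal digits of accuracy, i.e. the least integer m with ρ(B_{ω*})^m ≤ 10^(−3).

½·tridiag(1,0,1) at n=59: λ_k = cos(kπ/60); max |λ| at k=1 ⇒ ρ_J = cos(π/60) ≈ 0.9986295.
root = sin(π/60) = 0.0523360  (since 1−cos² = sin²).
ω* = 2 / (1 + 0.0523360) = 2 / 1.0523360 ≈ 1.9005337.
[ρ_SOR] ω* − 1 = 0.9005337.
ρ_SOR^m ≤ 10^(−3) ⇔ m ≥ 3·ln10/(−ln 0.9005337) = 6.90776/0.104768 = 65.934; m = ⌈65.934⌉ = 66.

m = 66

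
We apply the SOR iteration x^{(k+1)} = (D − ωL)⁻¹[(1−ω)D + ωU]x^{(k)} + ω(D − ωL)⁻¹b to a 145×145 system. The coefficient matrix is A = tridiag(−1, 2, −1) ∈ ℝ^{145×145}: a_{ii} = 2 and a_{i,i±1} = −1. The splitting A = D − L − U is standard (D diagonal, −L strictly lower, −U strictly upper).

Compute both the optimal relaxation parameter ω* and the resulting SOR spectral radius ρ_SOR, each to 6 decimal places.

½·tridiag(1,0,1) at n=145: λ_k = cos(kπ/146); max |λ| at k=1 ⇒ ρ_J = cos(π/146) ≈ 0.999769.
root = sin(π/146) = 0.0215161  (since 1−cos² = sin²).
ω* = 2 / (1 + 0.0215161) = 2 / 1.0215161 ≈ 1.957874.
ρ_SOR = ω* − 1 ≈ 0.957874.

ω* = 1.957874, ρ_SOR = 0.957874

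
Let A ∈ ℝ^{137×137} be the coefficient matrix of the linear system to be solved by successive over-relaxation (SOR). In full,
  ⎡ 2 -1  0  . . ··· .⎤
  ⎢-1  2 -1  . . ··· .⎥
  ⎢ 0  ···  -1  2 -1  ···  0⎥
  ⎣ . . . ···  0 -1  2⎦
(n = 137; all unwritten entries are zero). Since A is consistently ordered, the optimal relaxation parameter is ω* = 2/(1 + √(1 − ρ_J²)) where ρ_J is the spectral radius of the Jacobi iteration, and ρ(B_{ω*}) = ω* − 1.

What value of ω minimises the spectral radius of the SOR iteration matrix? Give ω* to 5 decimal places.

With n=137, ρ(Jacobi) = cos(π/138) = 0.99974.
1 − cos²(π/138) = sin²(π/138) ⇒ √(1−ρ_J²) = sin(π/138) = 0.022763.
ω* = 2 / (1 + 0.022763) = 2 / 1.022763 ≈ 1.95549.
and ρ(B_{ω*}) = 1.95549 − 1 = 0.95549.

ω* = 1.95549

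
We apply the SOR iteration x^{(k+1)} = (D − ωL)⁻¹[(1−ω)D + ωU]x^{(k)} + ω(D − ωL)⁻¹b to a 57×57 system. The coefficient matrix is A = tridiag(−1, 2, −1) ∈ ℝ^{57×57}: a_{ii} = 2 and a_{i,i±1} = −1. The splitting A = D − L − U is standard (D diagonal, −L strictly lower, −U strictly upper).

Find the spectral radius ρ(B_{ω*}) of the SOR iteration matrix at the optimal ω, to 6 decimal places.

spectrum of D⁻¹(L+U) = {cos(kπ/58) : 1≤k≤57}; ρ_J = cos(π/58) = 0.998533.
√(1−ρ_J²) simplifies to sin(π/58) = 0.0541389.
ω* = 2/(1 + 0.0541389) = 2/1.0541389 = 1.897283.
Hence ρ(B_{ω*}) = 1.897283 − 1 = 0.897283.

ρ_SOR = 0.897283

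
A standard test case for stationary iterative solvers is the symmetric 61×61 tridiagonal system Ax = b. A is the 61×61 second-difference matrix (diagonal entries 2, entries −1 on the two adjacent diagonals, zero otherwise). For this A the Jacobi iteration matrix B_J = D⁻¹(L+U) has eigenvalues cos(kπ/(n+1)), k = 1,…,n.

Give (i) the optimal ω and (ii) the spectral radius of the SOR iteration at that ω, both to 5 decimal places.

spectrum of D⁻¹(L+U) = {cos(kπ/62) : 1≤k≤61}; ρ_J = cos(π/62) = 0.99872.
1 − cos²(π/62) = sin²(π/62) ⇒ √(1−ρ_J²) = sin(π/62) = 0.050649.
Young: ω* = 2/(1+√(1−ρ_J²)) = 2/(1+0.050649) = 2/1.050649 = 1.90359.
[ρ_SOR] ω* − 1 = 0.90359.

ω* = 1.90359, ρ_SOR = 0.90359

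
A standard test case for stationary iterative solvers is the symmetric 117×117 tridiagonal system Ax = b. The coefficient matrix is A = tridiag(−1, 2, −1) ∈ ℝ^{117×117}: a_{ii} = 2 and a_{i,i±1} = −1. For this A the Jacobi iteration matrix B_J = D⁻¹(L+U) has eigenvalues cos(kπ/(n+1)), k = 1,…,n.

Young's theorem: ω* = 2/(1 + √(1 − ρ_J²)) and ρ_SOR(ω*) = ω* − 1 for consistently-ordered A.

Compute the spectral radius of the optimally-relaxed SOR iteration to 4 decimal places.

With n=117, ρ(Jacobi) = cos(π/118) = 0.9996.
1 − cos²(π/118) = sin²(π/118) ⇒ √(1−ρ_J²) = sin(π/118) = 0.02662.
Then 2/(1+√(1−ρ_J²)) = 2/(1+0.02662); ω* = 2/1.02662 = 1.9481.
ρ_SOR = ω* − 1 ≈ 0.9481.

ρ_SOR = 0.9481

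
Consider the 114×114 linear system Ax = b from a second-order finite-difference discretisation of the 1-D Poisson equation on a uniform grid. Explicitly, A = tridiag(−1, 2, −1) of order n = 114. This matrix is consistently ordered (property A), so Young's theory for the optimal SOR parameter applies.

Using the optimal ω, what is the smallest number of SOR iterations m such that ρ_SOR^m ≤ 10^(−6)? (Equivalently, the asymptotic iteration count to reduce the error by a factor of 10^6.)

m = 253

ρ_J = max_k |cos(kπ/115)| = cos(π/115) = 0.9996269
√(1−ρ_J²) = |sin(π/115)| = 0.0273148
ω* = 2/(1 + 0.0273148) = 2/1.0273148 = 1.9468229.
Hence ρ(B_{ω*}) = 1.9468229 − 1 = 0.9468229.
ρ_SOR^m ≤ 10^(−6) ⇔ m ≥ 6·ln10/(−ln 0.9468229) = 13.8155/0.0546432 = 252.831; m = ⌈252.831⌉ = 253.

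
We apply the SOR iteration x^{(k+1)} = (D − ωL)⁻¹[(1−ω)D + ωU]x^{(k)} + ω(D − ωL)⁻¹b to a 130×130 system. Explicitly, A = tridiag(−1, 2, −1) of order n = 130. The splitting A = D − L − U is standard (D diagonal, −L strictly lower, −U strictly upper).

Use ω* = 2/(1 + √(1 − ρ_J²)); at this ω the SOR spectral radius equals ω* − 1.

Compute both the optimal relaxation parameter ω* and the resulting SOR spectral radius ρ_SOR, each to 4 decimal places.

ω* = 1.9532, ρ_SOR = 0.9532

ρ_J = max_k |cos(kπ/131)| = cos(π/131) = 0.9997
√(1−ρ_J²) = |sin(π/131)| = 0.02398
ω* = 2 / (1 + 0.02398) = 2 / 1.02398 ≈ 1.9532.
At ω = 1.9532 every |λ(B_ω)| = ω−1, so ρ_SOR = 0.9532.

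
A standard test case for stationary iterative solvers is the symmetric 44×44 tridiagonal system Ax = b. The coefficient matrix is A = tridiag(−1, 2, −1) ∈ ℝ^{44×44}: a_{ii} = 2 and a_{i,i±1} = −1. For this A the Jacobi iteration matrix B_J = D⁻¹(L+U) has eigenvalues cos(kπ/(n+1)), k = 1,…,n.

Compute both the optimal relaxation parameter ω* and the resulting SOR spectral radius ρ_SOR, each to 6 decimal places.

ω* = 1.869584, ρ_SOR = 0.869584

B_J for the 44×44 system has eigenvalues cos(kπ/45); ρ_J = cos(π/45) = 0.997564.
√(1−ρ_J²) = |sin(π/45)| = 0.0697565
ω* = 2/(1+0.0697565) = 1.869584
At ω = 1.869584 every |λ(B_ω)| = ω−1, so ρ_SOR = 0.869584.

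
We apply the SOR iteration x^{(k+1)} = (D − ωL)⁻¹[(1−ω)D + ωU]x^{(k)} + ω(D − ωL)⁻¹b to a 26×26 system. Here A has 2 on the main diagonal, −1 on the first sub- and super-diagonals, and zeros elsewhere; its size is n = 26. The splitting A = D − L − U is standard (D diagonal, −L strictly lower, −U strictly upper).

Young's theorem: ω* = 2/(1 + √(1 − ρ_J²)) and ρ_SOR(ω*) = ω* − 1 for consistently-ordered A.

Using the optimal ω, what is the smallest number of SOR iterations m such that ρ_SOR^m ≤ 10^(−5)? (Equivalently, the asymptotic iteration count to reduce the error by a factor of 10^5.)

n=26: λ(B_J) = 1 − λ(A)/2 = cos(kπ/27); k=1 gives ρ_J = 0.9932384.
root = sin(π/27) = 0.1160929  (since 1−cos² = sin²).
Then 2/(1+√(1−ρ_J²)) = 2/(1+0.1160929); ω* = 2/1.1160929 = 1.7919655.
ρ_SOR = ω* − 1 ≈ 0.7919655.
ρ_SOR^m ≤ 10^(−5) ⇔ m ≥ 5·ln10/(−ln 0.7919655) = 11.5129/0.233237 = 49.361; m = ⌈49.361⌉ = 50.

m = 50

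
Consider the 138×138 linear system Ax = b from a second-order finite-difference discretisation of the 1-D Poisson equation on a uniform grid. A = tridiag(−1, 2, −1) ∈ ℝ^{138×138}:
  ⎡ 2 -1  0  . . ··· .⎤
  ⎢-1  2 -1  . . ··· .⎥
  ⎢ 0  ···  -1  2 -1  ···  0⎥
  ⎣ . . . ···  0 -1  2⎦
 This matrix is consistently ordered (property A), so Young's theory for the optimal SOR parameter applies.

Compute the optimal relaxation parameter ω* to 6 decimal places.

ρ_J = max_k |cos(kπ/139)| = cos(π/139) = 0.999745
√(1 − cos²(π/139)) = sin(π/139) ≈ 0.0225995.
[ω*] 2 ÷ (1 + 0.0225995) = 2 ÷ 1.0225995 = 1.955800.
ρ_SOR = ω* − 1 = 1.955800 − 1 = 0.955800.

ω* = 1.955800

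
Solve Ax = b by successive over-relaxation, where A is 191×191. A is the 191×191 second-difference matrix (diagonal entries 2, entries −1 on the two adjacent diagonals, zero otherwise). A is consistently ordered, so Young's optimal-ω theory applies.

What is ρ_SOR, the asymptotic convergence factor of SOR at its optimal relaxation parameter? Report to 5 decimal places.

[ρ_J] n=191: ρ(B_J) = cos(π/(n+1)) = cos(π/192) = 0.99987.
1 − cos²(π/192) = sin²(π/192) ⇒ √(1−ρ_J²) = sin(π/192) = 0.016362.
ω* = 2 / (1 + 0.016362) = 2 / 1.016362 ≈ 1.96780.
ρ(B_{ω*}) = ω*−1 = 0.96780

ρ_SOR = 0.96780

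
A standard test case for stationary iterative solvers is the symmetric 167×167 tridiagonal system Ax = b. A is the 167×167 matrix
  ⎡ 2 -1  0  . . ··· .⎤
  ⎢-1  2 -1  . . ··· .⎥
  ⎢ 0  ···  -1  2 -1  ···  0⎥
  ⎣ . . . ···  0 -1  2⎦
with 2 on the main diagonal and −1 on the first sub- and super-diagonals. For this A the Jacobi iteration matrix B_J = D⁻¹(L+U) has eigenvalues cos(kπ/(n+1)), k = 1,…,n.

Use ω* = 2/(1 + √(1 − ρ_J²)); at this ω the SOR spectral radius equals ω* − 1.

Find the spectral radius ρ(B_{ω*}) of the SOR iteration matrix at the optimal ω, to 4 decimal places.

ρ_SOR = 0.9633

½·tridiag(1,0,1) at n=167: λ_k = cos(kπ/168); max |λ| at k=1 ⇒ ρ_J = cos(π/168) ≈ 0.9998.
√(1 − cos²(π/168)) = sin(π/168) ≈ 0.01870.
ω* = 2/(1+0.01870) = 1.9633
ρ(B_{ω*}) = ω*−1 = 0.9633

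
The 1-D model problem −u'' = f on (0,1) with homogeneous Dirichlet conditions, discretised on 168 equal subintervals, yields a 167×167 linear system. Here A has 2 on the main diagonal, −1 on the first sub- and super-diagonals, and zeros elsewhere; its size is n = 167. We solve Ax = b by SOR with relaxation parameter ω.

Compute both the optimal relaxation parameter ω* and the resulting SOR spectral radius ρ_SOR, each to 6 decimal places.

[ρ_J] n=167: ρ(B_J) = cos(π/(n+1)) = cos(π/168) = 0.999825.
√(1−ρ_J²) simplifies to sin(π/168) = 0.0186989.
So ω* = 2/1.0186989 = 1.963289 (Young).
ρ_SOR = ω* − 1 ≈ 0.963289.

ω* = 1.963289, ρ_SOR = 0.963289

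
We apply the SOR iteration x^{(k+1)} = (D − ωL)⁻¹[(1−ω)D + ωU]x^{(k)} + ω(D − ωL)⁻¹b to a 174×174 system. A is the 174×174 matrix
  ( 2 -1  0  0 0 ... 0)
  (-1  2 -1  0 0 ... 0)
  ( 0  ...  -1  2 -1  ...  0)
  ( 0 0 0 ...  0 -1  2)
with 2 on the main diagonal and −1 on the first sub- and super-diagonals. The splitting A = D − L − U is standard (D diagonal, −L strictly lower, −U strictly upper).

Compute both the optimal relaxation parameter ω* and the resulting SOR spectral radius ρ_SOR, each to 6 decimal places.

ρ_J = max_k |cos(kπ/175)| = cos(π/175) = 0.999839
root = sin(π/175) = 0.0179510  (since 1−cos² = sin²).
[ω*] 2 ÷ (1 + 0.0179510) = 2 ÷ 1.0179510 = 1.964731.
Hence ρ(B_{ω*}) = 1.964731 − 1 = 0.964731.

ω* = 1.964731, ρ_SOR = 0.964731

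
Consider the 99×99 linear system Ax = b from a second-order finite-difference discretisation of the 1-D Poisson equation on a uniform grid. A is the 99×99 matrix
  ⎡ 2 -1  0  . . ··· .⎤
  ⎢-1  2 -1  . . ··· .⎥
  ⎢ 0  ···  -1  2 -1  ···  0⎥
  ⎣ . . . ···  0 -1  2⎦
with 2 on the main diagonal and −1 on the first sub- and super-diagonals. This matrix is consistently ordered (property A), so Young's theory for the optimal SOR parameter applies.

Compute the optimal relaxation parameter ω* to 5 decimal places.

ω* = 1.93909

B_J for the 99×99 system has eigenvalues cos(kπ/100); ρ_J = cos(π/100) = 0.99951.
1 − cos²(π/100) = sin²(π/100) ⇒ √(1−ρ_J²) = sin(π/100) = 0.031411.
So ω* = 2/1.031411 = 1.93909 (Young).
ρ_SOR = ω* − 1 ≈ 0.93909.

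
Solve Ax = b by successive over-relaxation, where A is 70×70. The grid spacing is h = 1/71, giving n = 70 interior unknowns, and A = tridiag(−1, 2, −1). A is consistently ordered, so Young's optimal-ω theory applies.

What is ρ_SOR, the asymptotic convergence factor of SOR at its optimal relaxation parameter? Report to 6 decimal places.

ρ_SOR = 0.915281

ρ_J = max_k |cos(kπ/71)| = cos(π/71) = 0.999021
√(1−ρ_J²) = |sin(π/71)| = 0.0442333
ω* = 2/(1 + 0.0442333) = 2/1.0442333 = 1.915281.
and ρ(B_{ω*}) = 1.915281 − 1 = 0.915281.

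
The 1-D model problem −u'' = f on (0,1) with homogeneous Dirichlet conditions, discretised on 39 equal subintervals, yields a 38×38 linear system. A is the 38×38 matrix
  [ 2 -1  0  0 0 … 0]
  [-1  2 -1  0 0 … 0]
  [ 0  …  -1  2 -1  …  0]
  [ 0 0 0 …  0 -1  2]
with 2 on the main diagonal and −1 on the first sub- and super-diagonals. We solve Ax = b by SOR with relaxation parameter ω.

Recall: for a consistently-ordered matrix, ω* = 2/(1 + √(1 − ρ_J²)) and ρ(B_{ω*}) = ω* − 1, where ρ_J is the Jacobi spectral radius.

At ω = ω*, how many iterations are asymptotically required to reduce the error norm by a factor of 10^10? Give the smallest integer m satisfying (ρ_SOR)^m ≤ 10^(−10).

m = 143

[ρ_J] n=38: ρ(B_J) = cos(π/(n+1)) = cos(π/39) = 0.9967573.
√(1−ρ_J²) simplifies to sin(π/39) = 0.0804666.
ω* = 2 / (1 + 0.0804666) = 2 / 1.0804666 ≈ 1.8510521.
Hence ρ(B_{ω*}) = 1.8510521 − 1 = 0.8510521.
10·ln10 = 23.0259; −ln(0.8510521) = 0.161282; m = ⌈23.0259/0.161282⌉ = ⌈142.768⌉ = 143.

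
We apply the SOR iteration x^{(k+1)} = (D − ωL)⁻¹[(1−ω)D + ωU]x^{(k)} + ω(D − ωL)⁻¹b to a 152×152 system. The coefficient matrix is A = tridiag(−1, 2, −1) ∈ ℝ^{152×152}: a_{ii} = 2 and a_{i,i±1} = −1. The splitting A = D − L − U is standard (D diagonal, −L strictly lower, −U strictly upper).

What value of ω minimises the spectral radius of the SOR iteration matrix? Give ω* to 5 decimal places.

[ρ_J] n=152: ρ(B_J) = cos(π/(n+1)) = cos(π/153) = 0.99979.
root = sin(π/153) = 0.020532  (since 1−cos² = sin²).
ω* = 2 / (1 + 0.020532) = 2 / 1.020532 ≈ 1.95976.
ρ_SOR = ω* − 1 ≈ 0.95976.

ω* = 1.95976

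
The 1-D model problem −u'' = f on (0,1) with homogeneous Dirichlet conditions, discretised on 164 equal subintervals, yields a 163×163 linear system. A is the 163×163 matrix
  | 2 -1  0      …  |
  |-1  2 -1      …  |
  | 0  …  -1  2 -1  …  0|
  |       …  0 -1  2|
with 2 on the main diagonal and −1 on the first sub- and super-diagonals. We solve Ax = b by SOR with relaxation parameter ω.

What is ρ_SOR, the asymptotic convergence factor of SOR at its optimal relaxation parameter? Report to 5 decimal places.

spectrum of D⁻¹(L+U) = {cos(kπ/164) : 1≤k≤163}; ρ_J = cos(π/164) = 0.99982.
1 − cos²(π/164) = sin²(π/164) ⇒ √(1−ρ_J²) = sin(π/164) = 0.019155.
ω* = 2/(1 + 0.019155) = 2/1.019155 = 1.96241.
[ρ_SOR] ω* − 1 = 0.96241.

ρ_SOR = 0.96241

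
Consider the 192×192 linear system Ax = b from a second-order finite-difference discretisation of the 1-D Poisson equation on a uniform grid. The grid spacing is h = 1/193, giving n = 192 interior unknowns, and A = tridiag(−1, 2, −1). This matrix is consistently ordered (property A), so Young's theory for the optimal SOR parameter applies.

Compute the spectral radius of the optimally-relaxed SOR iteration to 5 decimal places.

spectrum of D⁻¹(L+U) = {cos(kπ/193) : 1≤k≤192}; ρ_J = cos(π/193) = 0.99987.
√(1 − cos²(π/193)) = sin(π/193) ≈ 0.016277.
ω* = 2/(1+0.016277) = 1.96797
ρ_SOR = ω* − 1 ≈ 0.96797.

ρ_SOR = 0.96797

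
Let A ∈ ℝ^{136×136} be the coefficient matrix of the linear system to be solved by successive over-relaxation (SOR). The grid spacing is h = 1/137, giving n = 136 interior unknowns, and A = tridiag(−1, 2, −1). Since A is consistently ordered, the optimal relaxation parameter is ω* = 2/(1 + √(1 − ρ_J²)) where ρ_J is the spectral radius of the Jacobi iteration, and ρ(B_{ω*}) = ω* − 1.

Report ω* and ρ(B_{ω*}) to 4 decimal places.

ω* = 1.9552, ρ_SOR = 0.9552

[ρ_J] n=136: ρ(B_J) = cos(π/(n+1)) = cos(π/137) = 0.9997.
√(1 − cos²(π/137)) = sin(π/137) ≈ 0.02293.
ω* = 2/(1 + 0.02293) = 2/1.02293 = 1.9552.
ρ(B_{ω*}) = ω*−1 = 0.9552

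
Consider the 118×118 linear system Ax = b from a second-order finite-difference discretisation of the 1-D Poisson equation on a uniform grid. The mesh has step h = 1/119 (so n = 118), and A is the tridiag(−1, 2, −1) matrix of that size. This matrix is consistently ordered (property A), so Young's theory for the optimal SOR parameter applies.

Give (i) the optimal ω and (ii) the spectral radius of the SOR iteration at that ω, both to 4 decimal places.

ω* = 1.9486, ρ_SOR = 0.9486

ρ_J = max_k |cos(kπ/119)| = cos(π/119) = 0.9997
√(1−ρ_J²) simplifies to sin(π/119) = 0.02640.
ω* = 2/(1+0.02640) = 1.9486
At ω = 1.9486 every |λ(B_ω)| = ω−1, so ρ_SOR = 0.9486.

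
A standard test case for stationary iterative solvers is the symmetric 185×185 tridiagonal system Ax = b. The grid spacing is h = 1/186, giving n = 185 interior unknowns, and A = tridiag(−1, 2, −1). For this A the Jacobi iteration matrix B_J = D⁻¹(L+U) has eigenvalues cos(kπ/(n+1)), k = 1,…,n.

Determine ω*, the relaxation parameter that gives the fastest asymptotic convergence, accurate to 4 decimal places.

With n=185, ρ(Jacobi) = cos(π/186) = 0.9999.
1 − cos²(π/186) = sin²(π/186) ⇒ √(1−ρ_J²) = sin(π/186) = 0.01689.
Then 2/(1+√(1−ρ_J²)) = 2/(1+0.01689); ω* = 2/1.01689 = 1.9668.
Hence ρ(B_{ω*}) = 1.9668 − 1 = 0.9668.

ω* = 1.9668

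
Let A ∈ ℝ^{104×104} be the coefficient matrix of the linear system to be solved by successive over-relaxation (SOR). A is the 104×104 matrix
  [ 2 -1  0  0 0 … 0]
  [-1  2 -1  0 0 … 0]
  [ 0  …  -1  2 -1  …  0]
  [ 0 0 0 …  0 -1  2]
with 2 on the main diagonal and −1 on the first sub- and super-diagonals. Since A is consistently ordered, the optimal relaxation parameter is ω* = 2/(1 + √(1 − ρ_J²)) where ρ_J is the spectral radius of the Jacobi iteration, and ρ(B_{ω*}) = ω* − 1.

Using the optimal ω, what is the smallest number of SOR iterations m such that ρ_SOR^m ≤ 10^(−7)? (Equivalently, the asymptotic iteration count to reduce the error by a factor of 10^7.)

n=104: λ(B_J) = 1 − λ(A)/2 = cos(kπ/105); k=1 gives ρ_J = 0.9995524.
√(1−ρ_J²) simplifies to sin(π/105) = 0.0299155.
So ω* = 2/1.0299155 = 1.9419069 (Young).
Hence ρ(B_{ω*}) = 1.9419069 − 1 = 0.9419069.
Need (0.9419069)^m ≤ 10^(−7): m ≥ 7·ln10/|ln 0.9419069| = 16.1181/0.0598488 = 269.314 ⇒ m = 270.

m = 270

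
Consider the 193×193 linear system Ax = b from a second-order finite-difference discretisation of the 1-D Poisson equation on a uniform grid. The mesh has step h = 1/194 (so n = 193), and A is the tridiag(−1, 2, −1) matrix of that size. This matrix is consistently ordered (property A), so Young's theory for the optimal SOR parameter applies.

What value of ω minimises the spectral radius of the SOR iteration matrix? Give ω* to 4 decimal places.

ω* = 1.9681

With n=193, ρ(Jacobi) = cos(π/194) = 0.9999.
√(1−ρ_J²) = |sin(π/194)| = 0.01619
[ω*] 2 ÷ (1 + 0.01619) = 2 ÷ 1.01619 = 1.9681.
ρ_SOR = ω* − 1 ≈ 0.9681.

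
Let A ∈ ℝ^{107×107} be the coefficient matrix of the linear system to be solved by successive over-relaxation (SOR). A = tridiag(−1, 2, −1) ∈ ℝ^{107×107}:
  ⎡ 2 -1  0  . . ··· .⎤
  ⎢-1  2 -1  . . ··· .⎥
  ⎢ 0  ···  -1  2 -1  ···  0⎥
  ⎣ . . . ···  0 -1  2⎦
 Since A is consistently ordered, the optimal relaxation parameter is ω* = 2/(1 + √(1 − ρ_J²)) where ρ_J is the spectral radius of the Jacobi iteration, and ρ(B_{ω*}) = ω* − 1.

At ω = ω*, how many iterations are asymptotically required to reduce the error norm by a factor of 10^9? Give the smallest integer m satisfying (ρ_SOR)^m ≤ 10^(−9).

m = 357

n=107: λ(B_J) = 1 − λ(A)/2 = cos(kπ/108); k=1 gives ρ_J = 0.9995770.
root = sin(π/108) = 0.0290847  (since 1−cos² = sin²).
[ω*] 2 ÷ (1 + 0.0290847) = 2 ÷ 1.0290847 = 1.9434746.
and ρ(B_{ω*}) = 1.9434746 − 1 = 0.9434746.
ρ_SOR^m ≤ 10^(−9) ⇔ m ≥ 9·ln10/(−ln 0.9434746) = 20.7233/0.0581858 = 356.157; m = ⌈356.157⌉ = 357.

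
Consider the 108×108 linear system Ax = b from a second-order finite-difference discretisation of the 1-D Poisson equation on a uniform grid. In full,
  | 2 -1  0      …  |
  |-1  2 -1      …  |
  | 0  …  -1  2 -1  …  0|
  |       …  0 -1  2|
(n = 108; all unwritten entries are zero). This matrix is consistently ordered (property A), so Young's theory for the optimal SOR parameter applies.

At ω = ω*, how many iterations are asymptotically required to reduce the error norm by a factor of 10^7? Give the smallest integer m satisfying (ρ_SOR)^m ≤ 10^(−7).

m = 280

spectrum of D⁻¹(L+U) = {cos(kπ/109) : 1≤k≤108}; ρ_J = cos(π/109) = 0.9995847.
√(1 − cos²(π/109)) = sin(π/109) ≈ 0.0288180.
ω* = 2 / (1 + 0.0288180) = 2 / 1.0288180 ≈ 1.9439784.
At ω = 1.9439784 every |λ(B_ω)| = ω−1, so ρ_SOR = 0.9439784.
m ≥ 7·ln10 / (−ln 0.9439784) = 279.576; smallest integer m = 280.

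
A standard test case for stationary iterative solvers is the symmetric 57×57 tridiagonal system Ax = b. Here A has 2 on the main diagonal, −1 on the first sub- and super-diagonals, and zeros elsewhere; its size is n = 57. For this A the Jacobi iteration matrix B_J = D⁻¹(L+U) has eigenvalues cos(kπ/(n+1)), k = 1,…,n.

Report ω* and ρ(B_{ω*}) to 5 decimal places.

spectrum of D⁻¹(L+U) = {cos(kπ/58) : 1≤k≤57}; ρ_J = cos(π/58) = 0.99853.
√(1−ρ_J²) = |sin(π/58)| = 0.054139
Then 2/(1+√(1−ρ_J²)) = 2/(1+0.054139); ω* = 2/1.054139 = 1.89728.
ρ_SOR = ω* − 1 = 1.89728 − 1 = 0.89728.

ω* = 1.89728, ρ_SOR = 0.89728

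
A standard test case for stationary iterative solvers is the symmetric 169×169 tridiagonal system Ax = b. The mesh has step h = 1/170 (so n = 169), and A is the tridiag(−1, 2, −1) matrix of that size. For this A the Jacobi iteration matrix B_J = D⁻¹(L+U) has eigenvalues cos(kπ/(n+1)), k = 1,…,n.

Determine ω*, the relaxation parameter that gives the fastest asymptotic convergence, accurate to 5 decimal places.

B_J for the 169×169 system has eigenvalues cos(kπ/170); ρ_J = cos(π/170) = 0.99983.
√(1 − cos²(π/170)) = sin(π/170) ≈ 0.018479.
ω* = 2/(1+0.018479) = 1.96371
ρ_SOR = ω* − 1 ≈ 0.96371.

ω* = 1.96371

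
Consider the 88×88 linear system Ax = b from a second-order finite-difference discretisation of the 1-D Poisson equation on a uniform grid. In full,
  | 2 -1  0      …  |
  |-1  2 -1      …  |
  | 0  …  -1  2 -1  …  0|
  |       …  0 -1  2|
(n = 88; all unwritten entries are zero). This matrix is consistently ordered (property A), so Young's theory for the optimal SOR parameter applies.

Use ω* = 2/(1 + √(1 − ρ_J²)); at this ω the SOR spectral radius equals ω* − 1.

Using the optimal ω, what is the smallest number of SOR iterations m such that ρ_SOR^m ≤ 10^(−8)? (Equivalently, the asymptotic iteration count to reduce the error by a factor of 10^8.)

B_J for the 88×88 system has eigenvalues cos(kπ/89); ρ_J = cos(π/89) = 0.9993771.
√(1−ρ_J²) simplifies to sin(π/89) = 0.0352915.
Then 2/(1+√(1−ρ_J²)) = 2/(1+0.0352915); ω* = 2/1.0352915 = 1.9318231.
At ω = 1.9318231 every |λ(B_ω)| = ω−1, so ρ_SOR = 0.9318231.
8·ln10 = 18.4207; −ln(0.9318231) = 0.0706123; m = ⌈18.4207/0.0706123⌉ = ⌈260.871⌉ = 261.

m = 261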